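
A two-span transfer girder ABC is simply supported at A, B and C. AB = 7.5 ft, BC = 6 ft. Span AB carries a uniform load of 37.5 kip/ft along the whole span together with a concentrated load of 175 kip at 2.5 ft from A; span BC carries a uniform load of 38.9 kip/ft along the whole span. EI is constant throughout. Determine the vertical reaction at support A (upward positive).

Insert a hinge at B; M_B is the redundant, and each span becomes simply supported.
End slopes at the hinge B, treating each span as simply supported:
  span AB: UDL 37.5: wL³/(24EI) = 659.2/EI
  span AB: point load 175 at a = 2.5: Pab(L + a)/(6LEI) = 486.1/EI
  span BC: UDL 38.9: wL³/(24EI) = 350.1/EI
  relative rotation θ_0 = (1145 + 350.1)/EI = 1495/EI
A unit hogging moment at B produces rotation L₁/(3EI) + L₂/(3EI) = 4.5/EI.
Compatibility: M_B·(L₁+L₂)/(3EI) = θ_0, giving M_B = 332.3 kip·ft (hogging).
Span AB, ΣM about A with M_B applied at B: R_B^{AB}·7.5 = 1492 + 332.3, so R_B^{AB} = 243.3 kip and R_A = 456.2 − 243.3 = 213 kip.

R_A = 213 kip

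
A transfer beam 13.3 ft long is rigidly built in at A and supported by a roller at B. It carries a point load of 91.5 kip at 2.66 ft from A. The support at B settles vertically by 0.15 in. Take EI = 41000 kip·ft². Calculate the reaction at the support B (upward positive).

R_B = 4.47 kip

Take the reaction at B as the redundant and release it; the primary structure is a cantilever fixed at A.
Deflection at B on the released cantilever, summing each load's contribution:
  point load 91.5 at a = 2.66: Pa²(3L − a)/(6EI) = 4018/EI
Flexibility coefficient — unit upward force at B: δ_{BB} = L³/(3EI) = 784.2/EI.
With EI = 41000 kip·ft²: δ_0 = 0.098007 ft and δ_{BB} = 0.019127 ft/kip.
Compatibility — the beam at B must follow the support down by 0.0125 ft: δ_0 − R_B·δ_{BB} = 0.0125, so R_B = (0.098007 − 0.0125)/0.019127 = 4.47 kip.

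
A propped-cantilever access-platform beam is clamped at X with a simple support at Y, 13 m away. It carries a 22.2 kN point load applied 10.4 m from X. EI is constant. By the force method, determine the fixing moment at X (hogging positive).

Take the reaction at Y as the redundant and release it; the primary structure is a cantilever fixed at X.
Deflection at Y on the released cantilever, summing each load's contribution:
  point load 22.2 at a = 10.4: Pa²(3L − a)/(6EI) = 11445/EI
Flexibility coefficient — unit upward force at Y: δ_{YY} = L³/(3EI) = 732.3/EI.
Compatibility at Y: δ_0 − R_Y·δ_{YY} = 0, so R_Y = 11445/732.3 = 15.63 kN.
Moment equilibrium about X: M_X = Σ(load moments about X) − R_Y·L = 230.9 − 15.63×13 = 27.71 kN·m.

M_X = 27.71 kN·m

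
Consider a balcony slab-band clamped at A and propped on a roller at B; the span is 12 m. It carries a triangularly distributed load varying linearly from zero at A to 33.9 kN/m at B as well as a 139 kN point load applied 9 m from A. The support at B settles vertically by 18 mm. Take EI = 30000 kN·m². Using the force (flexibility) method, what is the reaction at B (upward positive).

Choose R_B as the redundant. The primary structure is the cantilever fixed at A.
Primary-structure tip deflection at B by superposition:
  triangular load, peak 33.9 at the free end: 11w₀L⁴/(120EI) = 64437/EI
  point load 139 at a = 9: Pa²(3L − a)/(6EI) = 50666/EI
  δ_0 = 115103/EI
Flexibility coefficient — unit upward force at B: δ_{BB} = L³/(3EI) = 576/EI.
With EI = 30000 kN·m²: δ_0 = 3.8368 m and δ_{BB} = 0.0192 m/kN.
Compatibility — the beam at B must follow the support down by 0.018 m: δ_0 − R_B·δ_{BB} = 0.018, so R_B = (3.8368 − 0.018)/0.0192 = 198.9 kN.

R_B = 198.9 kN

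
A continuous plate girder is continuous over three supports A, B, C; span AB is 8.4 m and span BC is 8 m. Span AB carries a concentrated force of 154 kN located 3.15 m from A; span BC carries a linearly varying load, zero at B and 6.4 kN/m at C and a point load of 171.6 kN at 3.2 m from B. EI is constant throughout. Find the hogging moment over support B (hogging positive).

Release continuity at B by inserting a hinge; the redundant is the internal moment M_B. The primary structure is two simply-supported spans AB and BC.
End slopes at the hinge B, treating each span as simply supported:
  span AB: point load 154 at a = 3.15: Pab(L + a)/(6LEI) = 583.6/EI
  span BC: triangular load, peak 6.4: 7w₀L³/(360EI) = 63.72/EI
  span BC: point load 171.6 at a = 3.2: Pab(L + b)/(6LEI) = 702.9/EI
  relative rotation θ_0 = (583.6 + 766.6)/EI = 1350/EI
A unit hogging moment at B produces rotation L₁/(3EI) + L₂/(3EI) = 5.467/EI.
Slope continuity at B: θ_0 = M_B·5.467/EI, so M_B = 1350/5.467 = 247 kN·m (hogging).

M_B = 247 kN·m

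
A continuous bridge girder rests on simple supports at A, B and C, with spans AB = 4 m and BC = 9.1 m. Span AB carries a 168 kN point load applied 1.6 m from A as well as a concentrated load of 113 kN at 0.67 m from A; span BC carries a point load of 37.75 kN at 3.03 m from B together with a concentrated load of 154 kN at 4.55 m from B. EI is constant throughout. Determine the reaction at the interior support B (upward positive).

R_B = 286.3 kN

Insert a hinge at B; M_B is the redundant, and each span becomes simply supported.
End slopes at the hinge B, treating each span as simply supported:
  span AB: point load 168 at a = 1.6: Pab(L + a)/(6LEI) = 150.5/EI
  span AB: point load 113 at a = 0.67: Pab(L + a)/(6LEI) = 49.06/EI
  span BC: point load 37.75 at a = 3.03: Pab(L + b)/(6LEI) = 192.9/EI
  span BC: point load 154 at a = 4.55: Pab(L + b)/(6LEI) = 797/EI
  relative rotation θ_0 = (199.6 + 990)/EI = 1190/EI
A unit hogging moment at B produces rotation L₁/(3EI) + L₂/(3EI) = 4.367/EI.
Slope continuity at B: θ_0 = M_B·4.367/EI, so M_B = 1190/4.367 = 272.4 kN·m (hogging).
Span AB, ΣM about A with M_B applied at B: R_B^{AB}·4 = 344.5 + 272.4, so R_B^{AB} = 154.2 kN and R_A = 281 − 154.2 = 126.8 kN.
Span BC, ΣM about C: R_B^{BC}·9.1 = 929.8 + 272.4, so R_B^{BC} = 132.1 kN and R_C = 191.8 − 132.1 = 59.63 kN.
R_B = 154.2 + 132.1 = 286.3 kN.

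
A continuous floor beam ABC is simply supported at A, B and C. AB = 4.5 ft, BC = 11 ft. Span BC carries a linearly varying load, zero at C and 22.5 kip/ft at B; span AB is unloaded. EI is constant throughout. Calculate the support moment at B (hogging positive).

M_B = 128.8 kip·ft

Take M_B as the redundant. Released structure: two simple spans AB and BC with a hinge at B.
Discontinuity in slope at B on the released structure — sum the simple-span end rotations:
  span BC: triangular load, peak 22.5: w₀L³/(45EI) = 665.5/EI
  relative rotation θ_0 = (0 + 665.5)/EI = 665.5/EI
A unit hogging moment at B produces rotation L₁/(3EI) + L₂/(3EI) = 5.167/EI.
Slope continuity at B: θ_0 = M_B·5.167/EI, so M_B = 665.5/5.167 = 128.8 kip·ft (hogging).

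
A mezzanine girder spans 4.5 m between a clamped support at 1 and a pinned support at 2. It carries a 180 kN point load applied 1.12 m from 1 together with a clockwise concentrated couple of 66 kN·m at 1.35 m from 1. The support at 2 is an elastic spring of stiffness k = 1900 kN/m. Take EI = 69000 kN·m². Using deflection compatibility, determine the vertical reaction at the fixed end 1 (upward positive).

Take the reaction at 2 as the redundant and release it; the primary structure is a cantilever fixed at 1.
Free-end deflection of the primary structure under the applied loading (downward +):
  point load 180 at a = 1.12: Pa²(3L − a)/(6EI) = 465.9/EI
  clockwise couple 66 at a = 1.35: M₀a(2L − a)/(2EI) = 340.8/EI
  δ_0 = 806.7/EI
Flexibility coefficient — unit upward force at 2: δ_{22} = L³/(3EI) = 30.38/EI.
With EI = 69000 kN·m²: δ_0 = 0.011691 m and δ_{22} = 0.00044 m/kN.
Compatibility — the spring shortens by R_2/k under the reaction it provides: δ_0 − R_2·δ_{22} = R_2/k. With 1/k = 0.000526 m/kN, R_2 = δ_0 / (δ_{22} + 1/k) = 0.011691 / (0.00044 + 0.000526) = 12.1 kN.
Vertical equilibrium: R_1 = ΣP − R_2 = 180 − 12.1 = 167.9 kN.

R_1 = 167.9 kN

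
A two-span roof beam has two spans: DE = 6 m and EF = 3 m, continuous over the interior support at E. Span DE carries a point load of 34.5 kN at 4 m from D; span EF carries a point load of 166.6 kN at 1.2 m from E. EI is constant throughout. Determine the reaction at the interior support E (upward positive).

Take M_E as the redundant. Released structure: two simple spans DE and EF with a hinge at E.
End slopes at the hinge E, treating each span as simply supported:
  span DE: point load 34.5 at a = 4: Pab(L + a)/(6LEI) = 76.67/EI
  span EF: point load 166.6 at a = 1.2: Pab(L + b)/(6LEI) = 95.96/EI
  relative rotation θ_0 = (76.67 + 95.96)/EI = 172.6/EI
A unit hogging moment at E produces rotation L₁/(3EI) + L₂/(3EI) = 3/EI.
Compatibility: M_E·(L₁+L₂)/(3EI) = θ_0, giving M_E = 57.54 kN·m (hogging).
Span DE, ΣM about D with M_E applied at E: R_E^{DE}·6 = 138 + 57.54, so R_E^{DE} = 32.59 kN and R_D = 34.5 − 32.59 = 1.91 kN.
Span EF, ΣM about F: R_E^{EF}·3 = 299.9 + 57.54, so R_E^{EF} = 119.1 kN and R_F = 166.6 − 119.1 = 47.46 kN.
R_E = 32.59 + 119.1 = 151.7 kN.

R_E = 151.7 kN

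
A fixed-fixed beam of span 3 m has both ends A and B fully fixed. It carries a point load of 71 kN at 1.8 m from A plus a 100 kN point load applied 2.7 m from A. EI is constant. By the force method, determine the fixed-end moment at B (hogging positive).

M_B = 54.97 kN·m

Release both end moments; the primary structure is a simply-supported span AB with redundants M_A and M_B.
Simple-span end rotations at A and B under the given loads:
  at A: point load 71 at a = 1.8: Pab(L + b)/(6LEI) = 35.78/EI
  at B: point load 71 at a = 1.8: Pab(L + a)/(6LEI) = 40.9/EI
  at A: point load 100 at a = 2.7: Pab(L + b)/(6LEI) = 14.85/EI
  at B: point load 100 at a = 2.7: Pab(L + a)/(6LEI) = 25.65/EI
  θ_A0 = 50.63/EI,  θ_B0 = 66.55/EI
Flexibility coefficients: a unit moment at one end gives L/(3EI) there and L/(6EI) at the far end, so f₁₁ = f₂₂ = 1/EI and f₁₂ = f₂₁ = 0.5/EI.
Compatibility — zero rotation at each built-in end:
  1 M_A + 0.5 M_B = 50.63
  0.5 M_A + 1 M_B = 66.55
Solving the pair gives M_A = 23.15 kN·m and M_B = 54.97 kN·m (hogging).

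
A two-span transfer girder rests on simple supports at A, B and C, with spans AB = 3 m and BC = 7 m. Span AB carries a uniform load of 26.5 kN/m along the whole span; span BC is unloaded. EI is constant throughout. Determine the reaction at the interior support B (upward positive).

R_B = 44.01 kN

Take M_B as the redundant. Released structure: two simple spans AB and BC with a hinge at B.
End slopes at the hinge B, treating each span as simply supported:
  span AB: UDL 26.5: wL³/(24EI) = 29.81/EI
  relative rotation θ_0 = (29.81 + 0)/EI = 29.81/EI
A unit hogging moment at B produces rotation L₁/(3EI) + L₂/(3EI) = 3.333/EI.
Compatibility: M_B·(L₁+L₂)/(3EI) = θ_0, giving M_B = 8.944 kN·m (hogging).
Span AB, ΣM about A with M_B applied at B: R_B^{AB}·3 = 119.2 + 8.944, so R_B^{AB} = 42.73 kN and R_A = 79.5 − 42.73 = 36.77 kN.
Span BC, ΣM about C: R_B^{BC}·7 = 0 + 8.944, so R_B^{BC} = 1.278 kN and R_C = 0 − 1.278 = -1.278 kN.
R_B = 42.73 + 1.278 = 44.01 kN.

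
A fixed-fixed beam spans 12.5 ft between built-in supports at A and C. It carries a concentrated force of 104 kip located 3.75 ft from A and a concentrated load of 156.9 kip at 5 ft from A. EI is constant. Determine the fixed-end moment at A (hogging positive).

Release both end moments; the primary structure is a simply-supported span AC with redundants M_A and M_C.
On the primary (simply-supported) span, the end slopes from the loading are:
  at A: point load 104 at a = 3.75: Pab(L + b)/(6LEI) = 966.9/EI
  at C: point load 104 at a = 3.75: Pab(L + a)/(6LEI) = 739.4/EI
  at A: point load 156.9 at a = 5: Pab(L + b)/(6LEI) = 1569/EI
  at C: point load 156.9 at a = 5: Pab(L + a)/(6LEI) = 1373/EI
  θ_A0 = 2536/EI,  θ_C0 = 2112/EI
Flexibility coefficients: a unit moment at one end gives L/(3EI) there and L/(6EI) at the far end, so f₁₁ = f₂₂ = 4.167/EI and f₁₂ = f₂₁ = 2.083/EI.
Compatibility — zero rotation at each built-in end:
  4.167 M_A + 2.083 M_C = 2536
  2.083 M_A + 4.167 M_C = 2112
Solving the pair gives M_A = 473.5 kip·ft and M_C = 270.2 kip·ft (hogging).

M_A = 473.5 kip·ft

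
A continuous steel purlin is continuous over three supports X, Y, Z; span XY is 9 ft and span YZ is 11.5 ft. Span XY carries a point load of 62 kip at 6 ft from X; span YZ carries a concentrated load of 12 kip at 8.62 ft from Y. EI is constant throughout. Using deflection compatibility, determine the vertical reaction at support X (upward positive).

R_X = 14.62 kip

Release continuity at Y by inserting a hinge; the redundant is the internal moment M_Y. The primary structure is two simply-supported spans XY and YZ.
Discontinuity in slope at Y on the released structure — sum the simple-span end rotations:
  span XY: point load 62 at a = 6: Pab(L + a)/(6LEI) = 310/EI
  span YZ: point load 12 at a = 8.62: Pab(L + b)/(6LEI) = 62.09/EI
  relative rotation θ_0 = (310 + 62.09)/EI = 372.1/EI
A unit hogging moment at Y produces rotation L₁/(3EI) + L₂/(3EI) = 6.833/EI.
Slope continuity at Y: θ_0 = M_Y·6.833/EI, so M_Y = 372.1/6.833 = 54.45 kip·ft (hogging).
Span XY, ΣM about X with M_Y applied at Y: R_Y^{XY}·9 = 372 + 54.45, so R_Y^{XY} = 47.38 kip and R_X = 62 − 47.38 = 14.62 kip.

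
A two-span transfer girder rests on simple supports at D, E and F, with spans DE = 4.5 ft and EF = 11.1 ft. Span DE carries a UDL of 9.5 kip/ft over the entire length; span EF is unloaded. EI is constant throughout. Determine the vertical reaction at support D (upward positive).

R_D = 19.83 kip

Insert a hinge at E; M_E is the redundant, and each span becomes simply supported.
End slopes at the hinge E, treating each span as simply supported:
  span DE: UDL 9.5: wL³/(24EI) = 36.07/EI
  relative rotation θ_0 = (36.07 + 0)/EI = 36.07/EI
A unit hogging moment at E produces rotation L₁/(3EI) + L₂/(3EI) = 5.2/EI.
Slope continuity at E: θ_0 = M_E·5.2/EI, so M_E = 36.07/5.2 = 6.937 kip·ft (hogging).
Span DE, ΣM about D with M_E applied at E: R_E^{DE}·4.5 = 96.19 + 6.937, so R_E^{DE} = 22.92 kip and R_D = 42.75 − 22.92 = 19.83 kip.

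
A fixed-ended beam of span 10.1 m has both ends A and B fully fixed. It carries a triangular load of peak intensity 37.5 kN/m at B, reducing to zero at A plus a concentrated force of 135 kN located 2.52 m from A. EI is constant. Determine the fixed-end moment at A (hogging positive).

Take the two fixed-end moments M_A, M_B as redundants; the released structure is the simple span AB.
On the primary (simply-supported) span, the end slopes from the loading are:
  at A: triangular load, peak 37.5: 7w₀L³/(360EI) = 751.3/EI
  at B: triangular load, peak 37.5: w₀L³/(45EI) = 858.6/EI
  at A: point load 135 at a = 2.52: Pab(L + b)/(6LEI) = 752.3/EI
  at B: point load 135 at a = 2.52: Pab(L + a)/(6LEI) = 537/EI
  θ_A0 = 1504/EI,  θ_B0 = 1396/EI
Flexibility coefficients: a unit moment at one end gives L/(3EI) there and L/(6EI) at the far end, so f₁₁ = f₂₂ = 3.367/EI and f₁₂ = f₂₁ = 1.683/EI.
Compatibility — zero rotation at each built-in end:
  3.367 M_A + 1.683 M_B = 1504
  1.683 M_A + 3.367 M_B = 1396
Solving the pair gives M_A = 319.1 kN·m and M_B = 255 kN·m (hogging).

M_A = 319.1 kN·m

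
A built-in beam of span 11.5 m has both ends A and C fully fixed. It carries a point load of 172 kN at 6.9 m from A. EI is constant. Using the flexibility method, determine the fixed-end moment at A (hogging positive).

M_A = 189.9 kN·m

Take the two fixed-end moments M_A, M_C as redundants; the released structure is the simple span AC.
On the primary (simply-supported) span, the end slopes from the loading are:
  at A: point load 172 at a = 6.9: Pab(L + b)/(6LEI) = 1274/EI
  at C: point load 172 at a = 6.9: Pab(L + a)/(6LEI) = 1456/EI
  θ_A0 = 1274/EI,  θ_C0 = 1456/EI
Flexibility coefficients: a unit moment at one end gives L/(3EI) there and L/(6EI) at the far end, so f₁₁ = f₂₂ = 3.833/EI and f₁₂ = f₂₁ = 1.917/EI.
Compatibility — zero rotation at each built-in end:
  3.833 M_A + 1.917 M_C = 1274
  1.917 M_A + 3.833 M_C = 1456
Solving the pair gives M_A = 189.9 kN·m and M_C = 284.8 kN·m (hogging).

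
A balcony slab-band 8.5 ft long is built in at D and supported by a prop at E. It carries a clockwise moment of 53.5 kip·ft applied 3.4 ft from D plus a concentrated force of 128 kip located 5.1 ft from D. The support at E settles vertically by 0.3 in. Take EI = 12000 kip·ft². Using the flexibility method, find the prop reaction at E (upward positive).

R_E = 59.87 kip

Remove the prop at E; the released (primary) structure is a cantilever built in at D.
Primary-structure tip deflection at E by superposition:
  clockwise couple 53.5 at a = 3.4: M₀a(2L − a)/(2EI) = 1237/EI
  point load 128 at a = 5.1: Pa²(3L − a)/(6EI) = 11320/EI
  δ_0 = 12556/EI
Flexibility coefficient — unit upward force at E: δ_{EE} = L³/(3EI) = 204.7/EI.
With EI = 12000 kip·ft²: δ_0 = 1.0464 ft and δ_{EE} = 0.017059 ft/kip.
Compatibility — the beam at E must follow the support down by 0.025 ft: δ_0 − R_E·δ_{EE} = 0.025, so R_E = (1.0464 − 0.025)/0.017059 = 59.87 kip.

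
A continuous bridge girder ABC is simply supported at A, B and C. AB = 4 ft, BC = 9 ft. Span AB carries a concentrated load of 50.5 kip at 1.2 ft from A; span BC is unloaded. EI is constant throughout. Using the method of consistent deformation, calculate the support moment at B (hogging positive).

Release continuity at B by inserting a hinge; the redundant is the internal moment M_B. The primary structure is two simply-supported spans AB and BC.
Discontinuity in slope at B on the released structure — sum the simple-span end rotations:
  span AB: point load 50.5 at a = 1.2: Pab(L + a)/(6LEI) = 36.76/EI
  relative rotation θ_0 = (36.76 + 0)/EI = 36.76/EI
A unit hogging moment at B produces rotation L₁/(3EI) + L₂/(3EI) = 4.333/EI.
Compatibility: M_B·(L₁+L₂)/(3EI) = θ_0, giving M_B = 8.484 kip·ft (hogging).

M_B = 8.484 kip·ft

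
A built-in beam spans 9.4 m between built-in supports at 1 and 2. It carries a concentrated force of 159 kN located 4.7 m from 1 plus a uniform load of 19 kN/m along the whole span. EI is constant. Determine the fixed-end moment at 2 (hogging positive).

M_2 = 326.7 kN·m

Release both end moments; the primary structure is a simply-supported span 12 with redundants M_1 and M_2.
On the primary (simply-supported) span, the end slopes from the loading are:
  at 1: point load 159 at a = 4.7: Pab(L + b)/(6LEI) = 878.1/EI
  at 2: point load 159 at a = 4.7: Pab(L + a)/(6LEI) = 878.1/EI
  at 1: UDL 19: wL³/(24EI) = 657.5/EI
  at 2: UDL 19: wL³/(24EI) = 657.5/EI
  θ_10 = 1536/EI,  θ_20 = 1536/EI
Flexibility coefficients: a unit moment at one end gives L/(3EI) there and L/(6EI) at the far end, so f₁₁ = f₂₂ = 3.133/EI and f₁₂ = f₂₁ = 1.567/EI.
Compatibility — zero rotation at each built-in end:
  3.133 M_1 + 1.567 M_2 = 1536
  1.567 M_1 + 3.133 M_2 = 1536
Solving the pair gives M_1 = 326.7 kN·m and M_2 = 326.7 kN·m (hogging).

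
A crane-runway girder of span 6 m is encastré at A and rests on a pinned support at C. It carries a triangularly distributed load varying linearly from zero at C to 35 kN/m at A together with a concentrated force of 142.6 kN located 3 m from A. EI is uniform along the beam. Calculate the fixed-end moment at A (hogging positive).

Choose R_C as the redundant. The primary structure is the cantilever fixed at A.
Downward deflection at the released point C due to the loads:
  triangular load, peak 35 at the fixed end: w₀L⁴/(30EI) = 1512/EI
  point load 142.6 at a = 3: Pa²(3L − a)/(6EI) = 3208/EI
  δ_0 = 4720/EI
Flexibility coefficient — unit upward force at C: δ_{CC} = L³/(3EI) = 72/EI.
The prop prevents deflection at C: R_C = δ_0/δ_{CC} = 4720/72 = 65.56 kN.
Moment equilibrium about A: M_A = Σ(load moments about A) − R_C·L = 637.8 − 65.56×6 = 244.4 kN·m.

M_A = 244.4 kN·m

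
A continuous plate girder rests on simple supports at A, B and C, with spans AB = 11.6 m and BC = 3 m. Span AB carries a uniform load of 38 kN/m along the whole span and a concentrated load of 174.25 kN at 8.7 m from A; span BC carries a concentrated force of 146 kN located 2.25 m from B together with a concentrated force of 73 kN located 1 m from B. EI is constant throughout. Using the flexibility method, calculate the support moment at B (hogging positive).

Take M_B as the redundant. Released structure: two simple spans AB and BC with a hinge at B.
Rotations at B on the released spans (each span's end-slope, ×1/EI):
  span AB: UDL 38: wL³/(24EI) = 2471/EI
  span AB: point load 174.25 at a = 8.7: Pab(L + a)/(6LEI) = 1282/EI
  span BC: point load 146 at a = 2.25: Pab(L + b)/(6LEI) = 51.33/EI
  span BC: point load 73 at a = 1: Pab(L + b)/(6LEI) = 40.56/EI
  relative rotation θ_0 = (3754 + 91.88)/EI = 3846/EI
A unit hogging moment at B produces rotation L₁/(3EI) + L₂/(3EI) = 4.867/EI.
Slope continuity at B: θ_0 = M_B·4.867/EI, so M_B = 3846/4.867 = 790.2 kN·m (hogging).

M_B = 790.2 kN·m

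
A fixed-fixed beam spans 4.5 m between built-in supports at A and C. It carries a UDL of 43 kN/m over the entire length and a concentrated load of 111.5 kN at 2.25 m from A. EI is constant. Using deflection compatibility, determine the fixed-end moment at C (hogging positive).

Take the two fixed-end moments M_A, M_C as redundants; the released structure is the simple span AC.
End rotations of the released simple span under the applied load (×1/EI):
  at A: UDL 43: wL³/(24EI) = 163.3/EI
  at C: UDL 43: wL³/(24EI) = 163.3/EI
  at A: point load 111.5 at a = 2.25: Pab(L + b)/(6LEI) = 141.1/EI
  at C: point load 111.5 at a = 2.25: Pab(L + a)/(6LEI) = 141.1/EI
  θ_A0 = 304.4/EI,  θ_C0 = 304.4/EI
Flexibility coefficients: a unit moment at one end gives L/(3EI) there and L/(6EI) at the far end, so f₁₁ = f₂₂ = 1.5/EI and f₁₂ = f₂₁ = 0.75/EI.
Compatibility — zero rotation at each built-in end:
  1.5 M_A + 0.75 M_C = 304.4
  0.75 M_A + 1.5 M_C = 304.4
Solving the pair gives M_A = 135.3 kN·m and M_C = 135.3 kN·m (hogging).

M_C = 135.3 kN·m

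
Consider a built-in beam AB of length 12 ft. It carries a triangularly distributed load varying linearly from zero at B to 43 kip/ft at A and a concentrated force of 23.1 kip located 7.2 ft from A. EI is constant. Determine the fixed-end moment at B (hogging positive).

Take the two fixed-end moments M_A, M_B as redundants; the released structure is the simple span AB.
On the primary (simply-supported) span, the end slopes from the loading are:
  at A: triangular load, peak 43: w₀L³/(45EI) = 1651/EI
  at B: triangular load, peak 43: 7w₀L³/(360EI) = 1445/EI
  at A: point load 23.1 at a = 7.2: Pab(L + b)/(6LEI) = 186.3/EI
  at B: point load 23.1 at a = 7.2: Pab(L + a)/(6LEI) = 212.9/EI
  θ_A0 = 1837/EI,  θ_B0 = 1658/EI
Flexibility coefficients: a unit moment at one end gives L/(3EI) there and L/(6EI) at the far end, so f₁₁ = f₂₂ = 4/EI and f₁₂ = f₂₁ = 2/EI.
Compatibility — zero rotation at each built-in end:
  4 M_A + 2 M_B = 1837
  2 M_A + 4 M_B = 1658
Solving the pair gives M_A = 336.2 kip·ft and M_B = 246.3 kip·ft (hogging).

M_B = 246.3 kip·ft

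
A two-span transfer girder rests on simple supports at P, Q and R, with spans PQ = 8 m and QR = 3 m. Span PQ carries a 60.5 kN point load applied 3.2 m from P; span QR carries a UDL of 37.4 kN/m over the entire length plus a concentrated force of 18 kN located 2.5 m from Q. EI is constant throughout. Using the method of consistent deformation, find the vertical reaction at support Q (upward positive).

R_Q = 116.2 kN

Insert a hinge at Q; M_Q is the redundant, and each span becomes simply supported.
Discontinuity in slope at Q on the released structure — sum the simple-span end rotations:
  span PQ: point load 60.5 at a = 3.2: Pab(L + a)/(6LEI) = 216.8/EI
  span QR: UDL 37.4: wL³/(24EI) = 42.08/EI
  span QR: point load 18 at a = 2.5: Pab(L + b)/(6LEI) = 4.375/EI
  relative rotation θ_0 = (216.8 + 46.45)/EI = 263.3/EI
A unit hogging moment at Q produces rotation L₁/(3EI) + L₂/(3EI) = 3.667/EI.
Compatibility: M_Q·(L₁+L₂)/(3EI) = θ_0, giving M_Q = 71.8 kN·m (hogging).
Span PQ, ΣM about P with M_Q applied at Q: R_Q^{PQ}·8 = 193.6 + 71.8, so R_Q^{PQ} = 33.18 kN and R_P = 60.5 − 33.18 = 27.32 kN.
Span QR, ΣM about R: R_Q^{QR}·3 = 177.3 + 71.8, so R_Q^{QR} = 83.03 kN and R_R = 130.2 − 83.03 = 47.17 kN.
R_Q = 33.18 + 83.03 = 116.2 kN.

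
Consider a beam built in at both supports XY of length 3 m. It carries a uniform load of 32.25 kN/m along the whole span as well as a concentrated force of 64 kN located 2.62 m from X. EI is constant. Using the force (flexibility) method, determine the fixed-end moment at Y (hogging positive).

M_Y = 42.74 kN·m

Take the two fixed-end moments M_X, M_Y as redundants; the released structure is the simple span XY.
End rotations of the released simple span under the applied load (×1/EI):
  at X: UDL 32.25: wL³/(24EI) = 36.28/EI
  at Y: UDL 32.25: wL³/(24EI) = 36.28/EI
  at X: point load 64 at a = 2.62: Pab(L + b)/(6LEI) = 11.96/EI
  at Y: point load 64 at a = 2.62: Pab(L + a)/(6LEI) = 19.89/EI
  θ_X0 = 48.25/EI,  θ_Y0 = 56.18/EI
Flexibility coefficients: a unit moment at one end gives L/(3EI) there and L/(6EI) at the far end, so f₁₁ = f₂₂ = 1/EI and f₁₂ = f₂₁ = 0.5/EI.
Compatibility — zero rotation at each built-in end:
  1 M_X + 0.5 M_Y = 48.25
  0.5 M_X + 1 M_Y = 56.18
Solving the pair gives M_X = 26.88 kN·m and M_Y = 42.74 kN·m (hogging).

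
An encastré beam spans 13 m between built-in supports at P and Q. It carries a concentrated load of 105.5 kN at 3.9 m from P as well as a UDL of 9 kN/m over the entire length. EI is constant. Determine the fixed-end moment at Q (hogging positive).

M_Q = 213.2 kN·m

Release both end moments; the primary structure is a simply-supported span PQ with redundants M_P and M_Q.
On the primary (simply-supported) span, the end slopes from the loading are:
  at P: point load 105.5 at a = 3.9: Pab(L + b)/(6LEI) = 1061/EI
  at Q: point load 105.5 at a = 3.9: Pab(L + a)/(6LEI) = 811.2/EI
  at P: UDL 9: wL³/(24EI) = 823.9/EI
  at Q: UDL 9: wL³/(24EI) = 823.9/EI
  θ_P0 = 1885/EI,  θ_Q0 = 1635/EI
Flexibility coefficients: a unit moment at one end gives L/(3EI) there and L/(6EI) at the far end, so f₁₁ = f₂₂ = 4.333/EI and f₁₂ = f₂₁ = 2.167/EI.
Compatibility — zero rotation at each built-in end:
  4.333 M_P + 2.167 M_Q = 1885
  2.167 M_P + 4.333 M_Q = 1635
Solving the pair gives M_P = 328.4 kN·m and M_Q = 213.2 kN·m (hogging).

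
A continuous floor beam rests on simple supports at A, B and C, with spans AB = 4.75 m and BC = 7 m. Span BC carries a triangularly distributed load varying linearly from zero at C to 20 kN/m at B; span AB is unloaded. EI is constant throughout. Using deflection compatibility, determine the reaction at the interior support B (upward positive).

Release continuity at B by inserting a hinge; the redundant is the internal moment M_B. The primary structure is two simply-supported spans AB and BC.
Discontinuity in slope at B on the released structure — sum the simple-span end rotations:
  span BC: triangular load, peak 20: w₀L³/(45EI) = 152.4/EI
  relative rotation θ_0 = (0 + 152.4)/EI = 152.4/EI
A unit hogging moment at B produces rotation L₁/(3EI) + L₂/(3EI) = 3.917/EI.
Slope continuity at B: θ_0 = M_B·3.917/EI, so M_B = 152.4/3.917 = 38.92 kN·m (hogging).
Span AB, ΣM about A with M_B applied at B: R_B^{AB}·4.75 = 0 + 38.92, so R_B^{AB} = 8.194 kN and R_A = 0 − 8.194 = -8.194 kN.
Span BC, ΣM about C: R_B^{BC}·7 = 326.7 + 38.92, so R_B^{BC} = 52.23 kN and R_C = 70 − 52.23 = 17.77 kN.
R_B = 8.194 + 52.23 = 60.42 kN.

R_B = 60.42 kN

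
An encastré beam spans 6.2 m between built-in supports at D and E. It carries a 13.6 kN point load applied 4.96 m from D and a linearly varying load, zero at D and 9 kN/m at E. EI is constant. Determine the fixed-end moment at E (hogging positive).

M_E = 28.09 kN·m

Release both end moments; the primary structure is a simply-supported span DE with redundants M_D and M_E.
End rotations of the released simple span under the applied load (×1/EI):
  at D: point load 13.6 at a = 4.96: Pab(L + b)/(6LEI) = 16.73/EI
  at E: point load 13.6 at a = 4.96: Pab(L + a)/(6LEI) = 25.09/EI
  at D: triangular load, peak 9: 7w₀L³/(360EI) = 41.71/EI
  at E: triangular load, peak 9: w₀L³/(45EI) = 47.67/EI
  θ_D0 = 58.44/EI,  θ_E0 = 72.76/EI
Flexibility coefficients: a unit moment at one end gives L/(3EI) there and L/(6EI) at the far end, so f₁₁ = f₂₂ = 2.067/EI and f₁₂ = f₂₁ = 1.033/EI.
Compatibility — zero rotation at each built-in end:
  2.067 M_D + 1.033 M_E = 58.44
  1.033 M_D + 2.067 M_E = 72.76
Solving the pair gives M_D = 14.23 kN·m and M_E = 28.09 kN·m (hogging).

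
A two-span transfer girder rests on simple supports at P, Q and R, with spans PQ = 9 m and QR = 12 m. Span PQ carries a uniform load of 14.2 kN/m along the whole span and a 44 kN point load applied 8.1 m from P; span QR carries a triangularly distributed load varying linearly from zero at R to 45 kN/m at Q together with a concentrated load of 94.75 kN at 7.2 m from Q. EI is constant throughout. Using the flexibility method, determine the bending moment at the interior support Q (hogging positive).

Insert a hinge at Q; M_Q is the redundant, and each span becomes simply supported.
Discontinuity in slope at Q on the released structure — sum the simple-span end rotations:
  span PQ: UDL 14.2: wL³/(24EI) = 431.3/EI
  span PQ: point load 44 at a = 8.1: Pab(L + a)/(6LEI) = 101.6/EI
  span QR: triangular load, peak 45: w₀L³/(45EI) = 1728/EI
  span QR: point load 94.75 at a = 7.2: Pab(L + b)/(6LEI) = 764.1/EI
  relative rotation θ_0 = (532.9 + 2492)/EI = 3025/EI
A unit hogging moment at Q produces rotation L₁/(3EI) + L₂/(3EI) = 7/EI.
Compatibility: M_Q·(L₁+L₂)/(3EI) = θ_0, giving M_Q = 432.1 kN·m (hogging).

M_Q = 432.1 kN·m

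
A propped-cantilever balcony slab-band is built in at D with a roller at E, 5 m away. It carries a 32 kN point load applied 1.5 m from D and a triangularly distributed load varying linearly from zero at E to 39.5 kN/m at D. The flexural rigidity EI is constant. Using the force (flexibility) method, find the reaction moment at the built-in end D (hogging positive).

M_D = 94.39 kN·m

Remove the prop at E; the released (primary) structure is a cantilever built in at D.
Primary-structure tip deflection at E by superposition:
  point load 32 at a = 1.5: Pa²(3L − a)/(6EI) = 162/EI
  triangular load, peak 39.5 at the fixed end: w₀L⁴/(30EI) = 822.9/EI
  δ_0 = 984.9/EI
Flexibility coefficient — unit upward force at E: δ_{EE} = L³/(3EI) = 41.67/EI.
The prop prevents deflection at E: R_E = δ_0/δ_{EE} = 984.9/41.67 = 23.64 kN.
Moment equilibrium about D: M_D = Σ(load moments about D) − R_E·L = 212.6 − 23.64×5 = 94.39 kN·m.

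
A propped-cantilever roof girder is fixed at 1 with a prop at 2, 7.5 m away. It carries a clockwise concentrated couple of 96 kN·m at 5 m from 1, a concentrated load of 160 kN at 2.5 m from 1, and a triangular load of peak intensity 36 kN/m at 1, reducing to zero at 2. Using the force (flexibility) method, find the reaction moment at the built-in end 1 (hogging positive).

M_1 = 325.2 kN·m

Choose R_2 as the redundant. The primary structure is the cantilever fixed at 1.
Downward deflection at the released point 2 due to the loads:
  clockwise couple 96 at a = 5: M₀a(2L − a)/(2EI) = 2400/EI
  point load 160 at a = 2.5: Pa²(3L − a)/(6EI) = 3333/EI
  triangular load, peak 36 at the fixed end: w₀L⁴/(30EI) = 3797/EI
  δ_0 = 9530/EI
Flexibility coefficient — unit upward force at 2: δ_{22} = L³/(3EI) = 140.6/EI.
The prop prevents deflection at 2: R_2 = δ_0/δ_{22} = 9530/140.6 = 67.77 kN.
Moment equilibrium about 1: M_1 = Σ(load moments about 1) − R_2·L = 833.5 − 67.77×7.5 = 325.2 kN·m.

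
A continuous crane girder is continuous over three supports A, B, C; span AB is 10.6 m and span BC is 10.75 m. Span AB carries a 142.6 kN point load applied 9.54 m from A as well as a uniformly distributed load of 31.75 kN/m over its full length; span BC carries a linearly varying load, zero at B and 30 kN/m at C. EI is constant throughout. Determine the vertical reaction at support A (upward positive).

Release continuity at B by inserting a hinge; the redundant is the internal moment M_B. The primary structure is two simply-supported spans AB and BC.
Discontinuity in slope at B on the released structure — sum the simple-span end rotations:
  span AB: point load 142.6 at a = 9.54: Pab(L + a)/(6LEI) = 456.6/EI
  span AB: UDL 31.75: wL³/(24EI) = 1576/EI
  span BC: triangular load, peak 30: 7w₀L³/(360EI) = 724.7/EI
  relative rotation θ_0 = (2032 + 724.7)/EI = 2757/EI
A unit hogging moment at B produces rotation L₁/(3EI) + L₂/(3EI) = 7.117/EI.
Compatibility: M_B·(L₁+L₂)/(3EI) = θ_0, giving M_B = 387.4 kN·m (hogging).
Span AB, ΣM about A with M_B applied at B: R_B^{AB}·10.6 = 3144 + 387.4, so R_B^{AB} = 333.2 kN and R_A = 479.1 − 333.2 = 146 kN.

R_A = 146 kN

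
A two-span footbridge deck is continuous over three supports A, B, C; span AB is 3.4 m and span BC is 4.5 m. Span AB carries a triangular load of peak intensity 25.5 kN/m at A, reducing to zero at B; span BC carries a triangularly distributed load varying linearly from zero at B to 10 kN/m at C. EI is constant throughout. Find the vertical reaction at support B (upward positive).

R_B = 29.25 kN

Take M_B as the redundant. Released structure: two simple spans AB and BC with a hinge at B.
End slopes at the hinge B, treating each span as simply supported:
  span AB: triangular load, peak 25.5: 7w₀L³/(360EI) = 19.49/EI
  span BC: triangular load, peak 10: 7w₀L³/(360EI) = 17.72/EI
  relative rotation θ_0 = (19.49 + 17.72)/EI = 37.21/EI
A unit hogging moment at B produces rotation L₁/(3EI) + L₂/(3EI) = 2.633/EI.
Compatibility: M_B·(L₁+L₂)/(3EI) = θ_0, giving M_B = 14.13 kN·m (hogging).
Span AB, ΣM about A with M_B applied at B: R_B^{AB}·3.4 = 49.13 + 14.13, so R_B^{AB} = 18.61 kN and R_A = 43.35 − 18.61 = 24.74 kN.
Span BC, ΣM about C: R_B^{BC}·4.5 = 33.75 + 14.13, so R_B^{BC} = 10.64 kN and R_C = 22.5 − 10.64 = 11.86 kN.
R_B = 18.61 + 10.64 = 29.25 kN.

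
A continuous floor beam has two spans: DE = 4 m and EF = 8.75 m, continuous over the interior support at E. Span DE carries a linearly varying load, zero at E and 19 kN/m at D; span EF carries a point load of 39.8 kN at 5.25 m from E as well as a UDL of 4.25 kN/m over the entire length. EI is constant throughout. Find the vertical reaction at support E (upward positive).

Insert a hinge at E; M_E is the redundant, and each span becomes simply supported.
Rotations at E on the released spans (each span's end-slope, ×1/EI):
  span DE: triangular load, peak 19: 7w₀L³/(360EI) = 23.64/EI
  span EF: point load 39.8 at a = 5.25: Pab(L + b)/(6LEI) = 170.6/EI
  span EF: UDL 4.25: wL³/(24EI) = 118.6/EI
  relative rotation θ_0 = (23.64 + 289.3)/EI = 312.9/EI
A unit hogging moment at E produces rotation L₁/(3EI) + L₂/(3EI) = 4.25/EI.
Compatibility: M_E·(L₁+L₂)/(3EI) = θ_0, giving M_E = 73.63 kN·m (hogging).
Span DE, ΣM about D with M_E applied at E: R_E^{DE}·4 = 50.67 + 73.63, so R_E^{DE} = 31.07 kN and R_D = 38 − 31.07 = 6.926 kN.
Span EF, ΣM about F: R_E^{EF}·8.75 = 302 + 73.63, so R_E^{EF} = 42.93 kN and R_F = 76.99 − 42.93 = 34.06 kN.
R_E = 31.07 + 42.93 = 74 kN.

R_E = 74 kN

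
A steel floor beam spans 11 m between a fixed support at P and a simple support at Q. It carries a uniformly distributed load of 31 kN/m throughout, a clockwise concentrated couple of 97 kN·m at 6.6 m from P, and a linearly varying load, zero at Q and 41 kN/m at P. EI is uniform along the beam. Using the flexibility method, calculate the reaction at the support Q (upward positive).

Release the roller at Q. Primary structure: cantilever fixed at P.
Deflection at Q on the released cantilever, summing each load's contribution:
  UDL 31: wL⁴/(8EI) = 56734/EI
  clockwise couple 97 at a = 6.6: M₀a(2L − a)/(2EI) = 4930/EI
  triangular load, peak 41 at the fixed end: w₀L⁴/(30EI) = 20009/EI
  δ_0 = 81673/EI
Tip deflection under a unit load at Q: L³/(3EI) = 443.7/EI.
The prop prevents deflection at Q: R_Q = δ_0/δ_{QQ} = 81673/443.7 = 184.1 kN.

R_Q = 184.1 kN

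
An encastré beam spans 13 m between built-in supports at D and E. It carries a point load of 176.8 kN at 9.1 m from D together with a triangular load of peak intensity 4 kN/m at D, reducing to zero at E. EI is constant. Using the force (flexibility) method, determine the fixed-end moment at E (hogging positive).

M_E = 360.4 kN·m

Release both end moments; the primary structure is a simply-supported span DE with redundants M_D and M_E.
Simple-span end rotations at D and E under the given loads:
  at D: point load 176.8 at a = 9.1: Pab(L + b)/(6LEI) = 1360/EI
  at E: point load 176.8 at a = 9.1: Pab(L + a)/(6LEI) = 1778/EI
  at D: triangular load, peak 4: w₀L³/(45EI) = 195.3/EI
  at E: triangular load, peak 4: 7w₀L³/(360EI) = 170.9/EI
  θ_D0 = 1555/EI,  θ_E0 = 1949/EI
Flexibility coefficients: a unit moment at one end gives L/(3EI) there and L/(6EI) at the far end, so f₁₁ = f₂₂ = 4.333/EI and f₁₂ = f₂₁ = 2.167/EI.
Compatibility — zero rotation at each built-in end:
  4.333 M_D + 2.167 M_E = 1555
  2.167 M_D + 4.333 M_E = 1949
Solving the pair gives M_D = 178.6 kN·m and M_E = 360.4 kN·m (hogging).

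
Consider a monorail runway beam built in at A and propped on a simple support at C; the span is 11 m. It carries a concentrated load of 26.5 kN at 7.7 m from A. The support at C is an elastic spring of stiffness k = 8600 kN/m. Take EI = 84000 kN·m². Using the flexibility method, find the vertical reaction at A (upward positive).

Release the roller at C. Primary structure: cantilever fixed at A.
Downward deflection at the released point C due to the loads:
  point load 26.5 at a = 7.7: Pa²(3L − a)/(6EI) = 6625/EI
Flexibility coefficient — unit upward force at C: δ_{CC} = L³/(3EI) = 443.7/EI.
With EI = 84000 kN·m²: δ_0 = 0.078871 m and δ_{CC} = 0.005282 m/kN.
Compatibility — the spring shortens by R_C/k under the reaction it provides: δ_0 − R_C·δ_{CC} = R_C/k. With 1/k = 0.000116 m/kN, R_C = δ_0 / (δ_{CC} + 1/k) = 0.078871 / (0.005282 + 0.000116) = 14.61 kN.
Vertical equilibrium: R_A = ΣP − R_C = 26.5 − 14.61 = 11.89 kN.

R_A = 11.89 kN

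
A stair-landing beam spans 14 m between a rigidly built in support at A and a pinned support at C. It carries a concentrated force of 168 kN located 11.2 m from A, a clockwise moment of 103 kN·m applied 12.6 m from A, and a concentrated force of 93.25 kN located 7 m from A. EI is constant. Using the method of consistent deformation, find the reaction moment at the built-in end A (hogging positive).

Remove the prop at C; the released (primary) structure is a cantilever built in at A.
Deflection at C on the released cantilever, summing each load's contribution:
  point load 168 at a = 11.2: Pa²(3L − a)/(6EI) = 108179/EI
  clockwise couple 103 at a = 12.6: M₀a(2L − a)/(2EI) = 9993/EI
  point load 93.25 at a = 7: Pa²(3L − a)/(6EI) = 26654/EI
  δ_0 = 144826/EI
Flexibility coefficient — unit upward force at C: δ_{CC} = L³/(3EI) = 914.7/EI.
Compatibility at C: δ_0 − R_C·δ_{CC} = 0, so R_C = 144826/914.7 = 158.3 kN.
Moment equilibrium about A: M_A = Σ(load moments about A) − R_C·L = 2637 − 158.3×14 = 420.6 kN·m.

M_A = 420.6 kN·m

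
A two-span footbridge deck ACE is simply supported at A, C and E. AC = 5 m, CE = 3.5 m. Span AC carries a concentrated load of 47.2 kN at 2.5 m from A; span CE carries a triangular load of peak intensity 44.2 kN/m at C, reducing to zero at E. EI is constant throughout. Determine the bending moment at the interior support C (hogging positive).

Insert a hinge at C; M_C is the redundant, and each span becomes simply supported.
Discontinuity in slope at C on the released structure — sum the simple-span end rotations:
  span AC: point load 47.2 at a = 2.5: Pab(L + a)/(6LEI) = 73.75/EI
  span CE: triangular load, peak 44.2: w₀L³/(45EI) = 42.11/EI
  relative rotation θ_0 = (73.75 + 42.11)/EI = 115.9/EI
A unit hogging moment at C produces rotation L₁/(3EI) + L₂/(3EI) = 2.833/EI.
Compatibility: M_C·(L₁+L₂)/(3EI) = θ_0, giving M_C = 40.89 kN·m (hogging).

M_C = 40.89 kN·m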